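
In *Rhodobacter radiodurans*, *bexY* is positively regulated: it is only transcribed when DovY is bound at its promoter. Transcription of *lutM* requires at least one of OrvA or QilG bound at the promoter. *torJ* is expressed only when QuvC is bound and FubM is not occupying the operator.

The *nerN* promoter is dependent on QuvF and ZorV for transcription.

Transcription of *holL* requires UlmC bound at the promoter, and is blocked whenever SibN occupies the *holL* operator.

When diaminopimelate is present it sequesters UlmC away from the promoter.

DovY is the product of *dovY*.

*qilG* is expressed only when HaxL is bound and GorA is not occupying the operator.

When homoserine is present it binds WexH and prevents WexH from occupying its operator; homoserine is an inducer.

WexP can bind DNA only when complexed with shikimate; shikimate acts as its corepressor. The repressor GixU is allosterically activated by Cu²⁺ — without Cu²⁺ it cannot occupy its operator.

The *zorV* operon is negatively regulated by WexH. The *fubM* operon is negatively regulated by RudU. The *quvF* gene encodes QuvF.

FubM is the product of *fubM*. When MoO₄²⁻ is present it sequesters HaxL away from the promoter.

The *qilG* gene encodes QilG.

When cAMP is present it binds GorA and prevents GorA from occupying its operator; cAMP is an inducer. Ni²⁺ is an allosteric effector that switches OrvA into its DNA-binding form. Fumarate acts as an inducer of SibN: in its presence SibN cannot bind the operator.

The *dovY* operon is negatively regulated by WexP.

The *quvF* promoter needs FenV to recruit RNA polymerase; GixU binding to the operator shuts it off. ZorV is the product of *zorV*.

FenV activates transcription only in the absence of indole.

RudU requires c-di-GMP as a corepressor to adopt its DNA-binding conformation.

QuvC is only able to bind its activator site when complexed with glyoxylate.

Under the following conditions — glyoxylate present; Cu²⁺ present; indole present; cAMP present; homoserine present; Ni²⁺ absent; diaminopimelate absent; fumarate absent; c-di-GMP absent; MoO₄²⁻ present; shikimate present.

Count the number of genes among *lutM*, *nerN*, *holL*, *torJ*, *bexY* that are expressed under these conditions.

0

Ni²⁺ is absent, so OrvA is inactive.
cAMP is present, so GorA is inactive.
MoO₄²⁻ is present, so HaxL is inactive.
Required activator HaxL is absent, so *qilG* is not transcribed.
So QilG is not produced.
No activator is available at the *lutM* promoter, so *lutM* is not transcribed.
→ *lutM* is OFF.
Indole is present, so FenV is inactive.
Cu²⁺ is present, so GixU is active.
With repressor GixU bound, *quvF* is not transcribed.
So QuvF is not produced.
Homoserine is present, so WexH is inactive.
With no repressor bound, *zorV* is transcribed.
So ZorV is produced and active.
Required activator QuvF is absent, so *nerN* is not transcribed.
→ *nerN* is OFF.
Diaminopimelate is absent, so UlmC is active.
Fumarate is absent, so SibN is active.
With repressor SibN bound, *holL* is not transcribed.
→ *holL* is OFF.
Glyoxylate is present, so QuvC is active.
c-di-GMP is absent, so RudU is inactive.
With no repressor bound, *fubM* is transcribed.
So FubM is produced and active.
With repressor FubM bound, *torJ* is not transcribed.
→ *torJ* is OFF.
Shikimate is present, so WexP is active.
With repressor WexP bound, *dovY* is not transcribed.
So DovY is not produced.
Required activator DovY is absent, so *bexY* is not transcribed.
→ *bexY* is OFF.
0 of the 5 genes are transcribed.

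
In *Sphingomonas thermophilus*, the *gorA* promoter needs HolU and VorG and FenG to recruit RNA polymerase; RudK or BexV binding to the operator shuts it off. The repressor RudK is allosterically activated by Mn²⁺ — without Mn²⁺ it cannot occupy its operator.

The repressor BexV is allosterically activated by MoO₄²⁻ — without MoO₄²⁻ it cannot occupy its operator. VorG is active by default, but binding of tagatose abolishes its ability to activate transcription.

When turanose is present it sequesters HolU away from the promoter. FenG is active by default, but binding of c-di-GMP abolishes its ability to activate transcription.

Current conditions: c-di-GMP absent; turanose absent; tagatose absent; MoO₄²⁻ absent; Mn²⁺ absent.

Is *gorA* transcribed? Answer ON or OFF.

Mn²⁺ is absent, so RudK is inactive.
Turanose is absent, so HolU is active.
MoO₄²⁻ is absent, so BexV is inactive.
Tagatose is absent, so VorG is active.
c-di-GMP is absent, so FenG is active.
No repressor is bound and HolU and VorG and FenG are active, so *gorA* is transcribed.

ON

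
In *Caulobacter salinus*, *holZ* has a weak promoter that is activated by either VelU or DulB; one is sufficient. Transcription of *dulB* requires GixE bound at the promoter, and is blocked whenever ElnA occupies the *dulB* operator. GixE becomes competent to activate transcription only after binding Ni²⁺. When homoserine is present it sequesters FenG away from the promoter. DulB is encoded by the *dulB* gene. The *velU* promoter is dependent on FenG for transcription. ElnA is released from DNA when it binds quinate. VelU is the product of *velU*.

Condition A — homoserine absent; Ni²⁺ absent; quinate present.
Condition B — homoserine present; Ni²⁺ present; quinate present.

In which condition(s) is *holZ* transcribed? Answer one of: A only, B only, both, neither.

both

Condition A:
Homoserine is absent, so FenG is active.
No repressor is bound and FenG is active, so *velU* is transcribed.
So VelU is produced and active.
Ni²⁺ is absent, so GixE is inactive.
Quinate is present, so ElnA is inactive.
Required activator GixE is absent, so *dulB* is not transcribed.
So DulB is not produced.
Activator VelU is present, so *holZ* is transcribed.
→ *holZ* is ON in A.
Condition B:
Homoserine is present, so FenG is inactive.
Required activator FenG is absent, so *velU* is not transcribed.
So VelU is not produced.
Ni²⁺ is present, so GixE is active.
Quinate is present, so ElnA is inactive.
No repressor is bound and GixE is active, so *dulB* is transcribed.
So DulB is produced and active.
Activator DulB is present, so *holZ* is transcribed.
→ *holZ* is ON in B.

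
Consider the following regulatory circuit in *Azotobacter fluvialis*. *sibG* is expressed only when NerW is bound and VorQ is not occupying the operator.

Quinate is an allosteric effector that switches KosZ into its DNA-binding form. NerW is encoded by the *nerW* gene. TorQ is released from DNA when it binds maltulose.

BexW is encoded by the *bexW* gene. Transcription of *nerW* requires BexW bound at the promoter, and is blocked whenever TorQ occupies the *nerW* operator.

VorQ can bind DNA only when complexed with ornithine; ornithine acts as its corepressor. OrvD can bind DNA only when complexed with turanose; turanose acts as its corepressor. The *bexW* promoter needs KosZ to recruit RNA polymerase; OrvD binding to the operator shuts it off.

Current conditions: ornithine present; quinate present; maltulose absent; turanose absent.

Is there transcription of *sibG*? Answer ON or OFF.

Ornithine is present, so VorQ is active.
Turanose is absent, so OrvD is inactive.
Quinate is present, so KosZ is active.
No repressor is bound and KosZ is active, so *bexW* is transcribed.
So BexW is produced and active.
Maltulose is absent, so TorQ is active.
With repressor TorQ bound, *nerW* is not transcribed.
So NerW is not produced.
With repressor VorQ bound, *sibG* is not transcribed.

OFF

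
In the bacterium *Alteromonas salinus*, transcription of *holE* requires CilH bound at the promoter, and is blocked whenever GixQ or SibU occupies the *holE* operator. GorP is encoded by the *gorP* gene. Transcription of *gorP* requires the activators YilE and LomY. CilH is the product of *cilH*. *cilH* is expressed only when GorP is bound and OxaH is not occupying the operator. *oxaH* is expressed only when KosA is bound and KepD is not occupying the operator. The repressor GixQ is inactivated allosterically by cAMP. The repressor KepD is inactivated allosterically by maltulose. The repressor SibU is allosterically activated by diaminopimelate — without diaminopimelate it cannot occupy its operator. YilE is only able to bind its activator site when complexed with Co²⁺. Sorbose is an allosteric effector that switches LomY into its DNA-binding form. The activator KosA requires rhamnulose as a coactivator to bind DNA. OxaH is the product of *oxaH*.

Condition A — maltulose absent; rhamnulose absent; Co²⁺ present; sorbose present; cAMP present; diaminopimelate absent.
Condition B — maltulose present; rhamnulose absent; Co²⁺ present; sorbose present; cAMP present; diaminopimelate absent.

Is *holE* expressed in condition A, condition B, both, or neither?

both

Condition A:
Maltulose is absent, so KepD is active.
Rhamnulose is absent, so KosA is inactive.
With repressor KepD bound, *oxaH* is not transcribed.
So OxaH is not produced.
Co²⁺ is present, so YilE is active.
Sorbose is present, so LomY is active.
No repressor is bound and YilE and LomY are active, so *gorP* is transcribed.
So GorP is produced and active.
No repressor is bound and GorP is active, so *cilH* is transcribed.
So CilH is produced and active.
cAMP is present, so GixQ is inactive.
Diaminopimelate is absent, so SibU is inactive.
No repressor is bound and CilH is active, so *holE* is transcribed.
→ *holE* is ON in A.
Condition B:
Maltulose is present, so KepD is inactive.
Rhamnulose is absent, so KosA is inactive.
Required activator KosA is absent, so *oxaH* is not transcribed.
So OxaH is not produced.
Co²⁺ is present, so YilE is active.
Sorbose is present, so LomY is active.
No repressor is bound and YilE and LomY are active, so *gorP* is transcribed.
So GorP is produced and active.
No repressor is bound and GorP is active, so *cilH* is transcribed.
So CilH is produced and active.
cAMP is present, so GixQ is inactive.
Diaminopimelate is absent, so SibU is inactive.
No repressor is bound and CilH is active, so *holE* is transcribed.
→ *holE* is ON in B.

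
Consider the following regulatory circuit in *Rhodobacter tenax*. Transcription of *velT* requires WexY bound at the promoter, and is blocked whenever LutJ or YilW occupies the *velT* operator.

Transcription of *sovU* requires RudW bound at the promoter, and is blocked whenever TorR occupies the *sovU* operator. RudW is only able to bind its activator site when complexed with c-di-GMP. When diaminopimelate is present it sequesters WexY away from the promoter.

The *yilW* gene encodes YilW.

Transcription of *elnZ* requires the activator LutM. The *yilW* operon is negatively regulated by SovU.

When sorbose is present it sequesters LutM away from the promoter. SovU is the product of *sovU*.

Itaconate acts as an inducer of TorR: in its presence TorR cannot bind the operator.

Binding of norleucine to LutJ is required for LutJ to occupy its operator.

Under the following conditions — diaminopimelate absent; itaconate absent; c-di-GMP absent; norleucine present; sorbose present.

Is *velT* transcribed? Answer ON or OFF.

Norleucine is present, so LutJ is active.
c-di-GMP is absent, so RudW is inactive.
Itaconate is absent, so TorR is active.
With repressor TorR bound, *sovU* is not transcribed.
So SovU is not produced.
With no repressor bound, *yilW* is transcribed.
So YilW is produced and active.
Diaminopimelate is absent, so WexY is active.
With repressor LutJ bound, *velT* is not transcribed.

OFF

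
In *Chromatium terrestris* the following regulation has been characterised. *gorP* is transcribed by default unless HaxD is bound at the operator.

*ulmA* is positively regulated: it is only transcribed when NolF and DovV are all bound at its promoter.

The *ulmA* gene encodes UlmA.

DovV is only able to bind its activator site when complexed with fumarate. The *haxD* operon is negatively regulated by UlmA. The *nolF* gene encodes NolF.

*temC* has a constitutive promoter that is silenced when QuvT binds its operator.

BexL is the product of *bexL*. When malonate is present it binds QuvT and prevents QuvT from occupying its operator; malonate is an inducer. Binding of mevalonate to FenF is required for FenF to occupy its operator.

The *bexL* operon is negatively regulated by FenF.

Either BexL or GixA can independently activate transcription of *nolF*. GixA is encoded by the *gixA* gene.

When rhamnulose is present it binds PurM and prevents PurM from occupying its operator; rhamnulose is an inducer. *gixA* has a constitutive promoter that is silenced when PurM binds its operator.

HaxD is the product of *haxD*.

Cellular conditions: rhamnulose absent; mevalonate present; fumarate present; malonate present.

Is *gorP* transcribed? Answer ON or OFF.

Mevalonate is present, so FenF is active.
With repressor FenF bound, *bexL* is not transcribed.
So BexL is not produced.
Rhamnulose is absent, so PurM is active.
With repressor PurM bound, *gixA* is not transcribed.
So GixA is not produced.
No activator is available at the *nolF* promoter, so *nolF* is not transcribed.
So NolF is not produced.
Fumarate is present, so DovV is active.
Required activator NolF is absent, so *ulmA* is not transcribed.
So UlmA is not produced.
With no repressor bound, *haxD* is transcribed.
So HaxD is produced and active.
With repressor HaxD bound, *gorP* is not transcribed.

OFF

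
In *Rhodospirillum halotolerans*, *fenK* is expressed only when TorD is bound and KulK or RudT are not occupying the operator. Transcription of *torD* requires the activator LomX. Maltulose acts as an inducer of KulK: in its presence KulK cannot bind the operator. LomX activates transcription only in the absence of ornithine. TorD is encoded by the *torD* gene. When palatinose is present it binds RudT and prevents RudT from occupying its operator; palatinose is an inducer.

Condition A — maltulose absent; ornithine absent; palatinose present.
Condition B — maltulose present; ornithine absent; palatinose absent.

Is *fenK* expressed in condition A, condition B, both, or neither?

Condition A:
Maltulose is absent, so KulK is active.
Ornithine is absent, so LomX is active.
No repressor is bound and LomX is active, so *torD* is transcribed.
So TorD is produced and active.
Palatinose is present, so RudT is inactive.
With repressor KulK bound, *fenK* is not transcribed.
→ *fenK* is OFF in A.
Condition B:
Maltulose is present, so KulK is inactive.
Ornithine is absent, so LomX is active.
No repressor is bound and LomX is active, so *torD* is transcribed.
So TorD is produced and active.
Palatinose is absent, so RudT is active.
With repressor RudT bound, *fenK* is not transcribed.
→ *fenK* is OFF in B.

neither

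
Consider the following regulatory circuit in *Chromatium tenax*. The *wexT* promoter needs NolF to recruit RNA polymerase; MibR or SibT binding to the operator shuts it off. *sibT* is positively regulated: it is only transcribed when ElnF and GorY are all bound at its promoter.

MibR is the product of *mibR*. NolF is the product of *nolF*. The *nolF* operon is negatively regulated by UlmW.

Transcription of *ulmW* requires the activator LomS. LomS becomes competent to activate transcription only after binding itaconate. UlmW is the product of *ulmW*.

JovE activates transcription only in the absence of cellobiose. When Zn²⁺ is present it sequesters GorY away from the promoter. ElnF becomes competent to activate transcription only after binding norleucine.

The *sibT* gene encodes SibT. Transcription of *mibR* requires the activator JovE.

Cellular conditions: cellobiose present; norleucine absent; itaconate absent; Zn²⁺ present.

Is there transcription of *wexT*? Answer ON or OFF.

ON

Itaconate is absent, so LomS is inactive.
Required activator LomS is absent, so *ulmW* is not transcribed.
So UlmW is not produced.
With no repressor bound, *nolF* is transcribed.
So NolF is produced and active.
Cellobiose is present, so JovE is inactive.
Required activator JovE is absent, so *mibR* is not transcribed.
So MibR is not produced.
Norleucine is absent, so ElnF is inactive.
Zn²⁺ is present, so GorY is inactive.
Required activator ElnF is absent, so *sibT* is not transcribed.
So SibT is not produced.
No repressor is bound and NolF is active, so *wexT* is transcribed.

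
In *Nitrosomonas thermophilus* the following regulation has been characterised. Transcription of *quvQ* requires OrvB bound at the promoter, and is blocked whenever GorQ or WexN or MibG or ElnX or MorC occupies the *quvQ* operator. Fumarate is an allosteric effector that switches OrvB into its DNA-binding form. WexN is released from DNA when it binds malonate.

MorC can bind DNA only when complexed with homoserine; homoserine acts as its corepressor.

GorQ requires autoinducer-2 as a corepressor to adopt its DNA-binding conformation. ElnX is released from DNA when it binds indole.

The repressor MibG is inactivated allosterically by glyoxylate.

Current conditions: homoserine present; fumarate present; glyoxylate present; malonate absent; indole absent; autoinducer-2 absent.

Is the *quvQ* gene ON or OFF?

Autoinducer-2 is absent, so GorQ is inactive.
Fumarate is present, so OrvB is active.
Malonate is absent, so WexN is active.
Glyoxylate is present, so MibG is inactive.
Indole is absent, so ElnX is active.
Homoserine is present, so MorC is active.
With repressor WexN bound, *quvQ* is not transcribed.

OFF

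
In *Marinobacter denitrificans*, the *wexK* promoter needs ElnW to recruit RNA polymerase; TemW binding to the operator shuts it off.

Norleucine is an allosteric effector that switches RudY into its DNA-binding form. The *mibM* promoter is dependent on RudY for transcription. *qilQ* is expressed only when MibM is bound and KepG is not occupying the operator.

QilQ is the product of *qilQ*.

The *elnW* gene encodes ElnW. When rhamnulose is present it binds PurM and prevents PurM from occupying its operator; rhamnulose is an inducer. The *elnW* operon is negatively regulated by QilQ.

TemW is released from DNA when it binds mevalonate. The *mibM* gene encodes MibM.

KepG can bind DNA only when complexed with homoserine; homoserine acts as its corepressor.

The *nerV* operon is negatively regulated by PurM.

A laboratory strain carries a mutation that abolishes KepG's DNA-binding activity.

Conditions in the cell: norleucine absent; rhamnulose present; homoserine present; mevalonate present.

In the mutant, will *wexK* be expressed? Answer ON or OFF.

Mevalonate is present, so TemW is inactive.
KepG is non-functional in this strain, so it has no effect.
Norleucine is absent, so RudY is inactive.
Required activator RudY is absent, so *mibM* is not transcribed.
So MibM is not produced.
Required activator MibM is absent, so *qilQ* is not transcribed.
So QilQ is not produced.
With no repressor bound, *elnW* is transcribed.
So ElnW is produced and active.
No repressor is bound and ElnW is active, so *wexK* is transcribed.

ON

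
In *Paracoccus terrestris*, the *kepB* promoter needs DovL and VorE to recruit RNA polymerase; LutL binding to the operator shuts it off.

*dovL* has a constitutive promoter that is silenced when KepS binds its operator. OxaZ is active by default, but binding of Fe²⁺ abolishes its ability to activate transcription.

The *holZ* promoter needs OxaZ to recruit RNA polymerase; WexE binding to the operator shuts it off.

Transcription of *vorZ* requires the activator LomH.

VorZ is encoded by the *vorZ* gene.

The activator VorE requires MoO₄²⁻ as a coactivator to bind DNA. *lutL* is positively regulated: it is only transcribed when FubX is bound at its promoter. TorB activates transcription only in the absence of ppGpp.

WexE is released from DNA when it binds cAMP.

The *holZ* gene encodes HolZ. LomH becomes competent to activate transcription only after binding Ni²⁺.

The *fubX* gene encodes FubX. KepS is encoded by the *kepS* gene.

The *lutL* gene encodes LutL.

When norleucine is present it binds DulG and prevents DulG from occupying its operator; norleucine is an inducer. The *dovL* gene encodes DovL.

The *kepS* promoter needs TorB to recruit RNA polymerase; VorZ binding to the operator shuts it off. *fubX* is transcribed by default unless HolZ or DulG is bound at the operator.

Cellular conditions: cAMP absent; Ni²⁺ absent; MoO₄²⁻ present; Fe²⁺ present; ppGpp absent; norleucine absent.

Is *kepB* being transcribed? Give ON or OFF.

ppGpp is absent, so TorB is active.
Ni²⁺ is absent, so LomH is inactive.
Required activator LomH is absent, so *vorZ* is not transcribed.
So VorZ is not produced.
No repressor is bound and TorB is active, so *kepS* is transcribed.
So KepS is produced and active.
With repressor KepS bound, *dovL* is not transcribed.
So DovL is not produced.
MoO₄²⁻ is present, so VorE is active.
cAMP is absent, so WexE is active.
Fe²⁺ is present, so OxaZ is inactive.
With repressor WexE bound, *holZ* is not transcribed.
So HolZ is not produced.
Norleucine is absent, so DulG is active.
With repressor DulG bound, *fubX* is not transcribed.
So FubX is not produced.
Required activator FubX is absent, so *lutL* is not transcribed.
So LutL is not produced.
Required activator DovL is absent, so *kepB* is not transcribed.

OFF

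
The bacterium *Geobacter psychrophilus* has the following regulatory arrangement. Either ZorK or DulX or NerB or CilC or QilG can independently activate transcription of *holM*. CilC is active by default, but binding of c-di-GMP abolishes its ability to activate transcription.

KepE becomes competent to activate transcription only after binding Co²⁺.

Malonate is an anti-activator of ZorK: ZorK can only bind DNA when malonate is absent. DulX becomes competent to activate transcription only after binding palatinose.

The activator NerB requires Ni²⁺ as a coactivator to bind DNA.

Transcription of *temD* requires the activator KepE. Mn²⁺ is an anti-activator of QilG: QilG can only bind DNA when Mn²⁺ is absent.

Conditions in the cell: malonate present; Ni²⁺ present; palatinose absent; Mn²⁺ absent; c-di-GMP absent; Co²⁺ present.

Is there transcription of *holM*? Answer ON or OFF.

Malonate is present, so ZorK is inactive.
Palatinose is absent, so DulX is inactive.
Ni²⁺ is present, so NerB is active.
c-di-GMP is absent, so CilC is active.
Mn²⁺ is absent, so QilG is active.
Activator NerB is present, so *holM* is transcribed.

ON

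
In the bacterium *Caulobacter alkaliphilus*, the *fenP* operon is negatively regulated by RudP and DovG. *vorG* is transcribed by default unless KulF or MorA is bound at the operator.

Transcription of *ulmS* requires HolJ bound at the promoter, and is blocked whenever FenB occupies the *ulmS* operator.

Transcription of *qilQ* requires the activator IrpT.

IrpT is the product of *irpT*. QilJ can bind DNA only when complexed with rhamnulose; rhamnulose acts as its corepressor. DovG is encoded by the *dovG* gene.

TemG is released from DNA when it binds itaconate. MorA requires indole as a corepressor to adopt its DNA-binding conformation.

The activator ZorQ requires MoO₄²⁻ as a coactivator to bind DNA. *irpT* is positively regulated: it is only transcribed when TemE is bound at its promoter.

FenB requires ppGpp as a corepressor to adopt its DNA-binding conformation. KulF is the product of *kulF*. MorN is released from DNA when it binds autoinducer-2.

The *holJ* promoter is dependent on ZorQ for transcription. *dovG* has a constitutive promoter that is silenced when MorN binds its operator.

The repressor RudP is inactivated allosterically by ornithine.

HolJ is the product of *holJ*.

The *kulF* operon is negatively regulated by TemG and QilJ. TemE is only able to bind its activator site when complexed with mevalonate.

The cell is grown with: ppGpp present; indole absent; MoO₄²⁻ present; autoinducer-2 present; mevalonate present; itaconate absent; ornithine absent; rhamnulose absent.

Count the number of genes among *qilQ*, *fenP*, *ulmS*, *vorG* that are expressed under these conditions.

Mevalonate is present, so TemE is active.
No repressor is bound and TemE is active, so *irpT* is transcribed.
So IrpT is produced and active.
No repressor is bound and IrpT is active, so *qilQ* is transcribed.
→ *qilQ* is ON.
Ornithine is absent, so RudP is active.
Autoinducer-2 is present, so MorN is inactive.
With no repressor bound, *dovG* is transcribed.
So DovG is produced and active.
With repressor RudP bound, *fenP* is not transcribed.
→ *fenP* is OFF.
ppGpp is present, so FenB is active.
MoO₄²⁻ is present, so ZorQ is active.
No repressor is bound and ZorQ is active, so *holJ* is transcribed.
So HolJ is produced and active.
With repressor FenB bound, *ulmS* is not transcribed.
→ *ulmS* is OFF.
Itaconate is absent, so TemG is active.
Rhamnulose is absent, so QilJ is inactive.
With repressor TemG bound, *kulF* is not transcribed.
So KulF is not produced.
Indole is absent, so MorA is inactive.
With no repressor bound, *vorG* is transcribed.
→ *vorG* is ON.
2 of the 4 genes are transcribed.

2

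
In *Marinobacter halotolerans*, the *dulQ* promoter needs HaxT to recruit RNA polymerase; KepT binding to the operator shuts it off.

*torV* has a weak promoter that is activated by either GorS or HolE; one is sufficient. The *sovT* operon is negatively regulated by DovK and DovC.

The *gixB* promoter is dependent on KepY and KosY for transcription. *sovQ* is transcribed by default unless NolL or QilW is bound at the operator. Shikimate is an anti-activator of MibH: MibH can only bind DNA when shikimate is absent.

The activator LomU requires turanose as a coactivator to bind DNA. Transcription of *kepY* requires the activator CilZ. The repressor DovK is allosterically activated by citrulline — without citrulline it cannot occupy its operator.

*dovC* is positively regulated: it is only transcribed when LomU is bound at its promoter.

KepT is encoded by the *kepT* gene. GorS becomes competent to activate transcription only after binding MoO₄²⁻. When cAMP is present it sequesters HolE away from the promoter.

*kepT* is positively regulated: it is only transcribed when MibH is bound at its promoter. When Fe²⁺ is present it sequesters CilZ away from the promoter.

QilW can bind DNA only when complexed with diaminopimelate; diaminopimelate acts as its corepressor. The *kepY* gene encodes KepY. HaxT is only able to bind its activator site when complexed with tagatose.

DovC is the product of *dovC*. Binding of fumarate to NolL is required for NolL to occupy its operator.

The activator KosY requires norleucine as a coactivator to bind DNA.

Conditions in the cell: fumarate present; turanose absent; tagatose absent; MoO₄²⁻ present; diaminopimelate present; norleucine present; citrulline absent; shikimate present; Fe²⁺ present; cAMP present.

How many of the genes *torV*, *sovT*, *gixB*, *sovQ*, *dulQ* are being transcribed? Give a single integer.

2

MoO₄²⁻ is present, so GorS is active.
cAMP is present, so HolE is inactive.
Activator GorS is present, so *torV* is transcribed.
→ *torV* is ON.
Citrulline is absent, so DovK is inactive.
Turanose is absent, so LomU is inactive.
Required activator LomU is absent, so *dovC* is not transcribed.
So DovC is not produced.
With no repressor bound, *sovT* is transcribed.
→ *sovT* is ON.
Fe²⁺ is present, so CilZ is inactive.
Required activator CilZ is absent, so *kepY* is not transcribed.
So KepY is not produced.
Norleucine is present, so KosY is active.
Required activator KepY is absent, so *gixB* is not transcribed.
→ *gixB* is OFF.
Fumarate is present, so NolL is active.
Diaminopimelate is present, so QilW is active.
With repressor NolL bound, *sovQ* is not transcribed.
→ *sovQ* is OFF.
Shikimate is present, so MibH is inactive.
Required activator MibH is absent, so *kepT* is not transcribed.
So KepT is not produced.
Tagatose is absent, so HaxT is inactive.
Required activator HaxT is absent, so *dulQ* is not transcribed.
→ *dulQ* is OFF.
2 of the 5 genes are transcribed.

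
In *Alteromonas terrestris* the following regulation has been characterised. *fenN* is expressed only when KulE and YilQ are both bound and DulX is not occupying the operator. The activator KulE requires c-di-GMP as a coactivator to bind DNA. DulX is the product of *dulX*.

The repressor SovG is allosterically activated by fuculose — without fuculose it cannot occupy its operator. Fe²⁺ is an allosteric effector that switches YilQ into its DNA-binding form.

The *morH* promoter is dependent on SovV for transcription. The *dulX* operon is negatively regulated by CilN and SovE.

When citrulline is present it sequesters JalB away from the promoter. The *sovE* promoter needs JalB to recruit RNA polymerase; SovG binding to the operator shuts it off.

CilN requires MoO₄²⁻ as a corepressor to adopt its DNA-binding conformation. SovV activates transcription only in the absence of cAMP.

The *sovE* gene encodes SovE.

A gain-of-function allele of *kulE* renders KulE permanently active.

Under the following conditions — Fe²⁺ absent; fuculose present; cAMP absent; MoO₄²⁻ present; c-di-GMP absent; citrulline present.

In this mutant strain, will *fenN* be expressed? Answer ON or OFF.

OFF

KulE is constitutively active in this strain.
Fe²⁺ is absent, so YilQ is inactive.
MoO₄²⁻ is present, so CilN is active.
Citrulline is present, so JalB is inactive.
Fuculose is present, so SovG is active.
With repressor SovG bound, *sovE* is not transcribed.
So SovE is not produced.
With repressor CilN bound, *dulX* is not transcribed.
So DulX is not produced.
Required activator YilQ is absent, so *fenN* is not transcribed.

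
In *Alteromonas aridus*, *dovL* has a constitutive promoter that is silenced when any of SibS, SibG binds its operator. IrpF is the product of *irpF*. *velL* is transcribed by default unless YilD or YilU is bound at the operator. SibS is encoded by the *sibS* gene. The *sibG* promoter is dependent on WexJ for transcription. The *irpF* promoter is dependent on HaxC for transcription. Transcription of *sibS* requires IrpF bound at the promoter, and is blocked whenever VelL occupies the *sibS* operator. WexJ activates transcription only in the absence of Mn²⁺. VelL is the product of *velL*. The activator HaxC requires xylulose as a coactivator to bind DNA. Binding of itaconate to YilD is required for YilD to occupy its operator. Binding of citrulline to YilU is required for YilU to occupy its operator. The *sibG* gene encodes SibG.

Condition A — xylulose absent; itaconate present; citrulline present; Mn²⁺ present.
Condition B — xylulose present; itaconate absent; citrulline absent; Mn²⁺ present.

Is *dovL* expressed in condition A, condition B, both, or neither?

both

Condition A:
Xylulose is absent, so HaxC is inactive.
Required activator HaxC is absent, so *irpF* is not transcribed.
So IrpF is not produced.
Itaconate is present, so YilD is active.
Citrulline is present, so YilU is active.
With repressor YilD bound, *velL* is not transcribed.
So VelL is not produced.
Required activator IrpF is absent, so *sibS* is not transcribed.
So SibS is not produced.
Mn²⁺ is present, so WexJ is inactive.
Required activator WexJ is absent, so *sibG* is not transcribed.
So SibG is not produced.
With no repressor bound, *dovL* is transcribed.
→ *dovL* is ON in A.
Condition B:
Xylulose is present, so HaxC is active.
No repressor is bound and HaxC is active, so *irpF* is transcribed.
So IrpF is produced and active.
Itaconate is absent, so YilD is inactive.
Citrulline is absent, so YilU is inactive.
With no repressor bound, *velL* is transcribed.
So VelL is produced and active.
With repressor VelL bound, *sibS* is not transcribed.
So SibS is not produced.
Mn²⁺ is present, so WexJ is inactive.
Required activator WexJ is absent, so *sibG* is not transcribed.
So SibG is not produced.
With no repressor bound, *dovL* is transcribed.
→ *dovL* is ON in B.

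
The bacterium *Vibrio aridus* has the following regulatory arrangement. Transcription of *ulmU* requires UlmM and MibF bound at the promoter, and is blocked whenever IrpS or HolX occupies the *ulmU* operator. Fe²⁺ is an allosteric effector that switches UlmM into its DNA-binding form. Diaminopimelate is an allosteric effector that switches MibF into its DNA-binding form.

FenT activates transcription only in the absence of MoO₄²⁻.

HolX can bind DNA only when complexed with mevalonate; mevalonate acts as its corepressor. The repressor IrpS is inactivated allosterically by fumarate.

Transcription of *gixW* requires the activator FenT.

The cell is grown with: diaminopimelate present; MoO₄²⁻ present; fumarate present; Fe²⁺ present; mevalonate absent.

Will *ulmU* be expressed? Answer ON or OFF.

Fumarate is present, so IrpS is inactive.
Fe²⁺ is present, so UlmM is active.
Mevalonate is absent, so HolX is inactive.
Diaminopimelate is present, so MibF is active.
No repressor is bound and UlmM and MibF are active, so *ulmU* is transcribed.

ON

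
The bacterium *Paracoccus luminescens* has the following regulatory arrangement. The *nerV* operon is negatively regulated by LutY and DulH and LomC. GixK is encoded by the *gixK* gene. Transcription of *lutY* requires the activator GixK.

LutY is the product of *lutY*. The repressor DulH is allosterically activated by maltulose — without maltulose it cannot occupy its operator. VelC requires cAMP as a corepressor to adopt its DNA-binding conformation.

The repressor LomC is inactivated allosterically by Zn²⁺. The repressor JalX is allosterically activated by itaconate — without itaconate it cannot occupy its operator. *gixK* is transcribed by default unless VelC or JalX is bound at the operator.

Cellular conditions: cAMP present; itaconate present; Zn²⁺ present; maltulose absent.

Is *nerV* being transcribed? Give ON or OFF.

ON

cAMP is present, so VelC is active.
Itaconate is present, so JalX is active.
With repressor VelC bound, *gixK* is not transcribed.
So GixK is not produced.
Required activator GixK is absent, so *lutY* is not transcribed.
So LutY is not produced.
Maltulose is absent, so DulH is inactive.
Zn²⁺ is present, so LomC is inactive.
With no repressor bound, *nerV* is transcribed.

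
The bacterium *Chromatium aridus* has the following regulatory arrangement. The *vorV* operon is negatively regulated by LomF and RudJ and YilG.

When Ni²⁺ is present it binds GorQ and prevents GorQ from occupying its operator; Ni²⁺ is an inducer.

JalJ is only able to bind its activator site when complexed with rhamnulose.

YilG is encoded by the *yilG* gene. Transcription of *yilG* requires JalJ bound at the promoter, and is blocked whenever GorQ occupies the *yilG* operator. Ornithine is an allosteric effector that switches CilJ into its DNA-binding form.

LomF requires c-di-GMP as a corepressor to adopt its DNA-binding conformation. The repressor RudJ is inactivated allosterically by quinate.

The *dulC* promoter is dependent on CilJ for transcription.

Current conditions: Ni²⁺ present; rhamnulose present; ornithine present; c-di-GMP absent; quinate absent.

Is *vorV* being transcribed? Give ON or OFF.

c-di-GMP is absent, so LomF is inactive.
Quinate is absent, so RudJ is active.
Rhamnulose is present, so JalJ is active.
Ni²⁺ is present, so GorQ is inactive.
No repressor is bound and JalJ is active, so *yilG* is transcribed.
So YilG is produced and active.
With repressor RudJ bound, *vorV* is not transcribed.

OFF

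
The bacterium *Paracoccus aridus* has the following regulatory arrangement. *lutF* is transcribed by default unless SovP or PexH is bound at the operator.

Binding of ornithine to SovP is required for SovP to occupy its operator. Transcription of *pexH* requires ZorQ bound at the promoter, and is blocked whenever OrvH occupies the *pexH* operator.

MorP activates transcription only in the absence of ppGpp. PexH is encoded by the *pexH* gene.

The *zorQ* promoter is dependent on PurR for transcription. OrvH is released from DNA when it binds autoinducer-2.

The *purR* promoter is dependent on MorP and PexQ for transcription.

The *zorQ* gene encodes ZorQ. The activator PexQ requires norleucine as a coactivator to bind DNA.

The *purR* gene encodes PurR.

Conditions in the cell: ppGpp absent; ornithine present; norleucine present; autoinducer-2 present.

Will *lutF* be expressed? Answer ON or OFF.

Ornithine is present, so SovP is active.
ppGpp is absent, so MorP is active.
Norleucine is present, so PexQ is active.
No repressor is bound and MorP and PexQ are active, so *purR* is transcribed.
So PurR is produced and active.
No repressor is bound and PurR is active, so *zorQ* is transcribed.
So ZorQ is produced and active.
Autoinducer-2 is present, so OrvH is inactive.
No repressor is bound and ZorQ is active, so *pexH* is transcribed.
So PexH is produced and active.
With repressor SovP bound, *lutF* is not transcribed.

OFF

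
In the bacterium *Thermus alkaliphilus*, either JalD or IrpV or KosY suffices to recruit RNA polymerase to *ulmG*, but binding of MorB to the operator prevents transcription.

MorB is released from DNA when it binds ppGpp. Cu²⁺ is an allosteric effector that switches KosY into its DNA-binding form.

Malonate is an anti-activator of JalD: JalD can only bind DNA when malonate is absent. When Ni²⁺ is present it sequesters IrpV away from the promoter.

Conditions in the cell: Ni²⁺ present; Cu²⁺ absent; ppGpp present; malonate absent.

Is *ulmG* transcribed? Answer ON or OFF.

Malonate is absent, so JalD is active.
Ni²⁺ is present, so IrpV is inactive.
Cu²⁺ is absent, so KosY is inactive.
ppGpp is present, so MorB is inactive.
Activator JalD is present, so *ulmG* is transcribed.

ON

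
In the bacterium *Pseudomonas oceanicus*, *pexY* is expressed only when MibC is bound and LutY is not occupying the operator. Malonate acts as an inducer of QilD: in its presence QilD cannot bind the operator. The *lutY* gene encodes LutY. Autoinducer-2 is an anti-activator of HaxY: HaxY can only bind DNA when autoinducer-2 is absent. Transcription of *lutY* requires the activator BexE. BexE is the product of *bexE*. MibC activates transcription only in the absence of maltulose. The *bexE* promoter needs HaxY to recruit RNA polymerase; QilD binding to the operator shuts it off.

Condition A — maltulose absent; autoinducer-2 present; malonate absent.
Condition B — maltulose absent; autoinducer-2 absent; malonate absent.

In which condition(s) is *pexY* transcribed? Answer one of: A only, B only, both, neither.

both

Condition A:
Maltulose is absent, so MibC is active.
Autoinducer-2 is present, so HaxY is inactive.
Malonate is absent, so QilD is active.
With repressor QilD bound, *bexE* is not transcribed.
So BexE is not produced.
Required activator BexE is absent, so *lutY* is not transcribed.
So LutY is not produced.
No repressor is bound and MibC is active, so *pexY* is transcribed.
→ *pexY* is ON in A.
Condition B:
Maltulose is absent, so MibC is active.
Autoinducer-2 is absent, so HaxY is active.
Malonate is absent, so QilD is active.
With repressor QilD bound, *bexE* is not transcribed.
So BexE is not produced.
Required activator BexE is absent, so *lutY* is not transcribed.
So LutY is not produced.
No repressor is bound and MibC is active, so *pexY* is transcribed.
→ *pexY* is ON in B.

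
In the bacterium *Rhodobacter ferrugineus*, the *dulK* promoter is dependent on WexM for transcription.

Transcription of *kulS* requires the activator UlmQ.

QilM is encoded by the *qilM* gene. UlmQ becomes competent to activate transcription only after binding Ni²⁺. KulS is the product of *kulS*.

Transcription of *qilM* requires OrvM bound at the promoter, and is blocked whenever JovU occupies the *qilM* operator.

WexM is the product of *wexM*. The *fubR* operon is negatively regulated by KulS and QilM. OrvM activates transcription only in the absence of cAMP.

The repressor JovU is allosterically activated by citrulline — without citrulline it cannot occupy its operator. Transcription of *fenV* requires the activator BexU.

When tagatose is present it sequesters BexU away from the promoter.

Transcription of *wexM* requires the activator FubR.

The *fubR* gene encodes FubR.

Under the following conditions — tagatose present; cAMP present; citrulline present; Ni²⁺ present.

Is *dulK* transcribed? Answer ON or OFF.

OFF

Ni²⁺ is present, so UlmQ is active.
No repressor is bound and UlmQ is active, so *kulS* is transcribed.
So KulS is produced and active.
Citrulline is present, so JovU is active.
cAMP is present, so OrvM is inactive.
With repressor JovU bound, *qilM* is not transcribed.
So QilM is not produced.
With repressor KulS bound, *fubR* is not transcribed.
So FubR is not produced.
Required activator FubR is absent, so *wexM* is not transcribed.
So WexM is not produced.
Required activator WexM is absent, so *dulK* is not transcribed.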